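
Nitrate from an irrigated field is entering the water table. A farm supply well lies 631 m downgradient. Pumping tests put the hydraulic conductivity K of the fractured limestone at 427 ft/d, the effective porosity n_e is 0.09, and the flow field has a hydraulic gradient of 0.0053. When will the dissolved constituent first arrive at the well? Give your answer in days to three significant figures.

K = 427 ft/d × 0.3048 = 130.1 m/d
Specific discharge q = 130.1 × 0.0053 = 0.6898 m/d
v_s = q/n_e = 0.6898/0.09 = 7.664 m/d
t = L / v = 631 / 7.664 = 82.33 d

82.3 days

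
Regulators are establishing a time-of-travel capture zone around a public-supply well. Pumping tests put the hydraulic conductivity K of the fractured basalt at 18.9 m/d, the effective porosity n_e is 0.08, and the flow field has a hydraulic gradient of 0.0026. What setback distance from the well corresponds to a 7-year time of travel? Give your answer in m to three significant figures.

1570 m

Specific discharge q = 18.9 × 0.0026 = 0.04914 m/d
Seepage velocity v = q / n = 0.04914 / 0.08 = 0.6143 m/d
T = 7 yr × 365 = 2555 d
L = v × T = 0.6143 × 2555 = 1569 m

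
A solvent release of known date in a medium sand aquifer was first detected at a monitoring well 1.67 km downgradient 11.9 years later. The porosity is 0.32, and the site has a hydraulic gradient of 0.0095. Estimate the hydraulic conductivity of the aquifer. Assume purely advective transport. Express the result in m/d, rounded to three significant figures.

13.0 m/d

t = 11.9 years = 4344 d
L = 1.67 km = 1670 m
v = L / t = 1670 / 4344 = 0.3845 m/d
K = v · n / i = 0.3845 × 0.32 / 0.0095 = 13.0 m/d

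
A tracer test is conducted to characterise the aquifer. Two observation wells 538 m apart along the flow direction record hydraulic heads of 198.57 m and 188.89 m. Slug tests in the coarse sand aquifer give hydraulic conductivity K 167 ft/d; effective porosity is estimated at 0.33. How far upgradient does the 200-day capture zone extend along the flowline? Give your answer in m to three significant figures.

Hydraulic gradient i = (198.57 − 188.89) / 538 = 9.68 / 538 = 0.01799
K = 167 ft/d × 0.3048 = 50.90 m/d
q = Ki = 50.90 × 0.01799 = 0.9159 m/d
Average linear velocity = 0.9159 / 0.33 = 2.775 m/d
L = v × T = 2.775 × 200 = 555.1 m

555 m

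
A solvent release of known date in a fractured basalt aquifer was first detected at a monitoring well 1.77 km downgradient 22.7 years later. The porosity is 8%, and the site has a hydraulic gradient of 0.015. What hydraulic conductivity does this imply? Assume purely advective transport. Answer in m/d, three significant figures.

t = 22.7 years = 8286 d
L = 1.77 km = 1770 m
v = L / t = 1770 / 8286 = 0.2136 m/d
K = v · n / i = 0.2136 × 0.08 / 0.015 = 1.14 m/d

1.14 m/d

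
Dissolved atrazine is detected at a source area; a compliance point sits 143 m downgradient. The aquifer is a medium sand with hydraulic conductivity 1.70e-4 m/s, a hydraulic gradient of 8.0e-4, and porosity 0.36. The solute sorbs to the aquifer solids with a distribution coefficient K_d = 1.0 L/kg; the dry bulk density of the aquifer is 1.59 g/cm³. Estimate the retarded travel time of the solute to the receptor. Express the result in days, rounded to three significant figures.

23700 days

K = 1.70e-4 m/s × 86400 s/d = 14.69 m/d
q = Ki = 14.69 × 8.0e-4 = 0.01175 m/d
v_s = q/n_e = 0.01175/0.36 = 0.03264 m/d
Retardation R = 1 + ρ_b·K_d/n = 1 + 1.59×1.0/0.36 = 5.417
Contaminant velocity v_c = v/R = 0.03264/5.417 = 0.006026 m/d
t = L/v_c = 143/0.006026 = 23730 d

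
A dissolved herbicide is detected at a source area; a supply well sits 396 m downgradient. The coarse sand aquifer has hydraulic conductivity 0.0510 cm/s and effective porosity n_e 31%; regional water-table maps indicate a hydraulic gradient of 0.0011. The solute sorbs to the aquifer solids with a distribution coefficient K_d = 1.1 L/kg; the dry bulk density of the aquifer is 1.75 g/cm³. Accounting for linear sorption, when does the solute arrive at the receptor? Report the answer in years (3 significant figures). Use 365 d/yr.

50.0 years

K = 0.0510 cm/s × 864 = 44.06 m/d
Specific discharge q = 44.06 × 0.0011 = 0.04847 m/d
Seepage velocity v = q / n = 0.04847 / 0.31 = 0.1564 m/d
Retardation R = 1 + ρ_b·K_d/n = 1 + 1.75×1.1/0.31 = 7.210
Contaminant velocity v_c = v/R = 0.1564/7.210 = 0.02169 m/d
t = L/v_c = 396/0.02169 = 18260 d
   = 18260/365 = 50.0 yr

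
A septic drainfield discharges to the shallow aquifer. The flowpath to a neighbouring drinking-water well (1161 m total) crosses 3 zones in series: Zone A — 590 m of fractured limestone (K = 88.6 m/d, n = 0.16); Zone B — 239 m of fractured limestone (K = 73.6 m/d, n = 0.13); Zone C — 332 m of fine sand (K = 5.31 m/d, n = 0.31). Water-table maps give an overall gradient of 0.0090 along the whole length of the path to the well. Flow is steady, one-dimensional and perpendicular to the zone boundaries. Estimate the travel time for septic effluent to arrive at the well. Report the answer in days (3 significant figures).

For zones in series the flux q is common to all zones; the equivalent conductivity is the harmonic (thickness-weighted) mean, K_eq = L_total / Σ(L_j/K_j).
Σ(L/K) = 590/88.6 + 239/73.6 + 332/5.31 = 6.659 + 3.247 + 62.52 = 72.43 d
K_eq = L_total / Σ(L/K) = 1161 / 72.43 = 16.03 m/d
q = K_eq · i = 16.03 × 0.0090 = 0.1443 m/d (same in every zone)
Zone A: v = q/n = 0.1443/0.16 = 0.9016 m/d → t_A = 590/0.9016 = 654.4 d
Zone B: v = q/n = 0.1443/0.13 = 1.110 m/d → t_B = 239/1.110 = 215.4 d
Zone C: v = q/n = 0.1443/0.31 = 0.4654 m/d → t_C = 332/0.4654 = 713.4 d
Total t = 654.4 + 215.4 + 713.4 = 1583 d

1580 days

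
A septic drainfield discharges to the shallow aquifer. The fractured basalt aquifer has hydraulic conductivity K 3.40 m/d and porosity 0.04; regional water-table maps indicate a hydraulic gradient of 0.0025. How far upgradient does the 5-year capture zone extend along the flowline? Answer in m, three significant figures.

q = Ki = 3.40 × 0.0025 = 0.008500 m/d
v_s = q/n_e = 0.008500/0.04 = 0.2125 m/d
T = 5 yr × 365 = 1825 d
L = v × T = 0.2125 × 1825 = 387.8 m

388 m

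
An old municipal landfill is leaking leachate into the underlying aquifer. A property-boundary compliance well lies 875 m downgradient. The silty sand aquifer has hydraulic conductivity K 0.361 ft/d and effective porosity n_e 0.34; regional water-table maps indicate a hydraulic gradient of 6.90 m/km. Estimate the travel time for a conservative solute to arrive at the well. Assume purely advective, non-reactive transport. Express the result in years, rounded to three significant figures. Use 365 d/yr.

K = 0.361 ft/d × 0.3048 = 0.1100 m/d
Darcy flux q = K·i = 0.1100 × 0.0069 = 7.592e-4 m/d
v_s = q/n_e = 7.592e-4/0.34 = 0.002233 m/d
t = L / v = 875 / 0.002233 = 391800 d
   = 391800 / 365 = 1070 yr

1070 years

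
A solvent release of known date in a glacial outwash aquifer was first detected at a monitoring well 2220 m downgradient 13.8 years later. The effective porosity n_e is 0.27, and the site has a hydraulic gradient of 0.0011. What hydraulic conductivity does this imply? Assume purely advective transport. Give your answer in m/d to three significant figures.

t = 13.8 years = 5037 d
v = L / t = 2220 / 5037 = 0.4407 m/d
K = v · n / i = 0.4407 × 0.27 / 0.0011 = 108 m/d

108 m/d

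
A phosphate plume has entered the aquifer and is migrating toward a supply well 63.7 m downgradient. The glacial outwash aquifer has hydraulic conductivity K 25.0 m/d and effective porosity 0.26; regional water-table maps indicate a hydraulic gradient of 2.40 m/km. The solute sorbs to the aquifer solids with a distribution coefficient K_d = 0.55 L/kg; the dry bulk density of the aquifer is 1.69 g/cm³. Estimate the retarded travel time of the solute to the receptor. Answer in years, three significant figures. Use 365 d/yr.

3.46 years

q = Ki = 25.0 × 0.0024 = 0.06000 m/d
v_s = q/n_e = 0.06000/0.26 = 0.2308 m/d
Retardation R = 1 + ρ_b·K_d/n = 1 + 1.69×0.55/0.26 = 4.575
Contaminant velocity v_c = v/R = 0.2308/4.575 = 0.05044 m/d
t = L/v_c = 63.7/0.05044 = 1263 d
   = 1263/365 = 3.46 yr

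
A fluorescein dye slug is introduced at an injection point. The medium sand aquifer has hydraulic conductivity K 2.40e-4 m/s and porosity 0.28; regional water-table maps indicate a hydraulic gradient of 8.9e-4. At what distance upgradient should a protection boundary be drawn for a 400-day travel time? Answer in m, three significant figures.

K = 2.40e-4 m/s × 86400 s/d = 20.74 m/d
q = Ki = 20.74 × 8.9e-4 = 0.01846 m/d
Average linear velocity = 0.01846 / 0.28 = 0.06591 m/d
L = v × T = 0.06591 × 400 = 26.36 m

26.4 m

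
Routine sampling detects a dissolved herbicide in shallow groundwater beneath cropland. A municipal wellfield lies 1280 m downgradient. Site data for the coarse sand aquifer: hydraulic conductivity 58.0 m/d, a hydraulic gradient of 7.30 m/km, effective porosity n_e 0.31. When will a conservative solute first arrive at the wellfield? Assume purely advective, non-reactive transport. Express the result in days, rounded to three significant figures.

937 days

q = Ki = 58.0 × 0.0073 = 0.4234 m/d
Average linear velocity = 0.4234 / 0.31 = 1.366 m/d
t = L / v = 1280 / 1.366 = 937.2 d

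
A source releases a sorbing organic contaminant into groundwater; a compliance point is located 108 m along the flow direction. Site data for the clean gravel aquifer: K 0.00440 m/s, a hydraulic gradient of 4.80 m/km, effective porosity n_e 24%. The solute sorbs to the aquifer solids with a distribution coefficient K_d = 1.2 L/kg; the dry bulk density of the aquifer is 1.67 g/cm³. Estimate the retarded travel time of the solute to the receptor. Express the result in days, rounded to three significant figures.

133 days

K = 0.00440 m/s × 86400 s/d = 380.2 m/d
q = Ki = 380.2 × 0.0048 = 1.825 m/d
v_s = q/n_e = 1.825/0.24 = 7.603 m/d
Retardation R = 1 + ρ_b·K_d/n = 1 + 1.67×1.2/0.24 = 9.350
Contaminant velocity v_c = v/R = 7.603/9.350 = 0.8132 m/d
t = L/v_c = 108/0.8132 = 132.8 d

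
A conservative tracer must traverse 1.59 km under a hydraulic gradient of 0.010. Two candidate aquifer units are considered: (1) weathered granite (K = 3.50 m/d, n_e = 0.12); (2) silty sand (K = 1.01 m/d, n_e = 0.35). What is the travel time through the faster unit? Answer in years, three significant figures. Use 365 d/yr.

14.9 years

Unit 1 (weathered granite): v = 3.50×0.010/0.12 = 0.2917 m/d, t = 1590/0.2917 = 5451 d
Unit 2 (silty sand): v = 1.01×0.010/0.35 = 0.02886 m/d, t = 1590/0.02886 = 55100 d
Faster: 5451 d / 365 = 14.9 yr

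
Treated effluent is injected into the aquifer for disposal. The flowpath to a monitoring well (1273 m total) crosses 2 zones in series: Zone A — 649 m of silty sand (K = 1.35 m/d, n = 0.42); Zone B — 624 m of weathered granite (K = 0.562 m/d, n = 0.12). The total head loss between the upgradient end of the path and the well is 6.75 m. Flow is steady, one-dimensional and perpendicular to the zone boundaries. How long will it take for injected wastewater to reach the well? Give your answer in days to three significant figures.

81900 days

Steady 1-D flow in series ⇒ the Darcy flux q is identical in every zone and the zone head losses add (resistances L/K in series).
Σ(L/K) = 649/1.35 + 624/0.562 = 480.7 + 1110 = 1591 d
q = ΔH / Σ(L/K) = 6.75 / 1591 = 0.004242 m/d (same in every zone)
Zone A: v = q/n = 0.004242/0.42 = 0.01010 m/d → t_A = 649/0.01010 = 64250 d
Zone B: v = q/n = 0.004242/0.12 = 0.03535 m/d → t_B = 624/0.03535 = 17650 d
Total t = 64250 + 17650 = 81900 d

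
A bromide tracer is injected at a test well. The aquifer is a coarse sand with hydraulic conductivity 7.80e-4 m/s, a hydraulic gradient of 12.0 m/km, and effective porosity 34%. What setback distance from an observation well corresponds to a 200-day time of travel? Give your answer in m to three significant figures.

476 m

K = 7.80e-4 m/s × 86400 s/d = 67.39 m/d
Specific discharge q = 67.39 × 0.012 = 0.8087 m/d
Average linear velocity = 0.8087 / 0.34 = 2.379 m/d
L = v × T = 2.379 × 200 = 475.7 m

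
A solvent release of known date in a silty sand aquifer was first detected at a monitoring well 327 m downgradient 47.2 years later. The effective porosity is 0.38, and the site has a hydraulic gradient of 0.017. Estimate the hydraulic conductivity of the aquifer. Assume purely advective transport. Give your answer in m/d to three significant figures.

t = 47.2 years = 17230 d
v = L / t = 327 / 17230 = 0.01898 m/d
K = v · n / i = 0.01898 × 0.38 / 0.017 = 0.424 m/d

0.424 m/d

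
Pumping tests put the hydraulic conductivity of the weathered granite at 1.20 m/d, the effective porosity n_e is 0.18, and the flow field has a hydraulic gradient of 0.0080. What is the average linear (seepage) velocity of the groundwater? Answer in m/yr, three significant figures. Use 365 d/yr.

19.5 m/yr

q = Ki = 1.20 × 0.0080 = 0.009600 m/d
Average linear velocity = 0.009600 / 0.18 = 0.05333 m/d
   = 0.05333 × 365 = 19.5 m/yr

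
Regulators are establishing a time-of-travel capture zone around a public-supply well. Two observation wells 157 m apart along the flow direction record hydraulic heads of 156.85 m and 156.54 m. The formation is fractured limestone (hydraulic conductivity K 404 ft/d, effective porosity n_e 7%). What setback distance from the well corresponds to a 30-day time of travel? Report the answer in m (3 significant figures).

104 m

Hydraulic gradient i = (156.85 − 156.54) / 157 = 0.31 / 157 = 0.001975
K = 404 ft/d × 0.3048 = 123.1 m/d
Darcy flux q = K·i = 123.1 × 0.001975 = 0.2431 m/d
Average linear velocity = 0.2431 / 0.07 = 3.473 m/d
L = v × T = 3.473 × 30 = 104.2 m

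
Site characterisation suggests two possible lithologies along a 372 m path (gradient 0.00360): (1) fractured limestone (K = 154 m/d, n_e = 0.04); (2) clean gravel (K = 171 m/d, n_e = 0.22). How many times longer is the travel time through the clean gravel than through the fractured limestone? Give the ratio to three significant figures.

Unit 1 (fractured limestone): v = 154×0.0036/0.04 = 13.86 m/d, t = 372/13.86 = 26.84 d
Unit 2 (clean gravel): v = 171×0.0036/0.22 = 2.798 m/d, t = 372/2.798 = 132.9 d
t(clean gravel) / t(fractured limestone) = 132.9/26.84 = 4.95

4.95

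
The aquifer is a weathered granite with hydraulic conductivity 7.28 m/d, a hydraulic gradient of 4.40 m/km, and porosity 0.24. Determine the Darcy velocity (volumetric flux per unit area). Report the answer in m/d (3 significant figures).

0.0320 m/d

Darcy flux q = K·i = 7.28 × 0.0044 = 0.03203 m/d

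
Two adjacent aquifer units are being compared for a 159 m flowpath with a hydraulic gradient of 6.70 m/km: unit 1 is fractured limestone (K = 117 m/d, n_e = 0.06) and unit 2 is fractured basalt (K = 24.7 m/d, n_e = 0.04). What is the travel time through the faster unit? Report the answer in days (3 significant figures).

12.2 days

Unit 1 (fractured limestone): v = 117×0.0067/0.06 = 13.07 m/d, t = 159/13.07 = 12.17 d
Unit 2 (fractured basalt): v = 24.7×0.0067/0.04 = 4.137 m/d, t = 159/4.137 = 38.43 d
Faster unit: t = 12.2 d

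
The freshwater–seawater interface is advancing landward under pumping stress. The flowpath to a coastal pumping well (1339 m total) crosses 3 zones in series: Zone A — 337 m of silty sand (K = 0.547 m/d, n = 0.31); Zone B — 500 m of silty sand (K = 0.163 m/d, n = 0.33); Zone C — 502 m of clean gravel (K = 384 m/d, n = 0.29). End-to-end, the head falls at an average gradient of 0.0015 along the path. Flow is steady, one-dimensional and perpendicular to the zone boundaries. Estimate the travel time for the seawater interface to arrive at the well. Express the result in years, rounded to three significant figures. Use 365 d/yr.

Continuity: the same q passes through each zone, so ΔH = q·Σ(L_j/K_j) — the zones act as resistances in series.
Σ(L/K) = 337/0.547 + 500/0.163 + 502/384 = 616.1 + 3067 + 1.307 = 3685 d
K_eq = L_total / Σ(L/K) = 1339 / 3685 = 0.3634 m/d
q = K_eq · i = 0.3634 × 0.0015 = 5.451e-4 m/d (same in every zone)
Zone A: v = q/n = 5.451e-4/0.31 = 0.001758 m/d → t_A = 337/0.001758 = 191700 d
Zone B: v = q/n = 5.451e-4/0.33 = 0.001652 m/d → t_B = 500/0.001652 = 302700 d
Zone C: v = q/n = 5.451e-4/0.29 = 0.001880 m/d → t_C = 502/0.001880 = 267100 d
Total t = 191700 + 302700 + 267100 = 761500 d
   = 761500 / 365 = 2090 yr

2090 years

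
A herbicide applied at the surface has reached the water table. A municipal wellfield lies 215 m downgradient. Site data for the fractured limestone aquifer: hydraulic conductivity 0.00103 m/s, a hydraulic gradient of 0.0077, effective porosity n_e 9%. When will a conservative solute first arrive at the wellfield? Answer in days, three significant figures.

K = 0.00103 m/s × 86400 s/d = 88.99 m/d
Darcy flux q = K·i = 88.99 × 0.0077 = 0.6852 m/d
Average linear velocity = 0.6852 / 0.09 = 7.614 m/d
t = L / v = 215 / 7.614 = 28.24 d

28.2 days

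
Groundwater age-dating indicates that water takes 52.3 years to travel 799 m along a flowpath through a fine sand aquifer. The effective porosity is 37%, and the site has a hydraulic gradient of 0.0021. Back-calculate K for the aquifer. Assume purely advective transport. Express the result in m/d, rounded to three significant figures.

t = 52.3 years = 19090 d
v = L / t = 799 / 19090 = 0.04186 m/d
K = v · n / i = 0.04186 × 0.37 / 0.0021 = 7.37 m/d

7.37 m/d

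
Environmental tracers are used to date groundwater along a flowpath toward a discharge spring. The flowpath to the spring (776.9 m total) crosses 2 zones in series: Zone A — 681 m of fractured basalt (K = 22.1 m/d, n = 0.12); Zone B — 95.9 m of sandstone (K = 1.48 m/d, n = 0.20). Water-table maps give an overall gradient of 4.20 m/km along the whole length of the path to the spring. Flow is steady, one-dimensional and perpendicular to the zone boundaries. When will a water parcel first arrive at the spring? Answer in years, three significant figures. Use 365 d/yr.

8.10 years

Steady 1-D flow in series ⇒ the Darcy flux q is identical in every zone and the zone head losses add (resistances L/K in series).
Σ(L/K) = 681/22.1 + 95.9/1.48 = 30.81 + 64.80 = 95.61 d
K_eq = L_total / Σ(L/K) = 776.9 / 95.61 = 8.126 m/d
q = K_eq · i = 8.126 × 0.0042 = 0.03413 m/d (same in every zone)
Zone A: v = q/n = 0.03413/0.12 = 0.2844 m/d → t_A = 681/0.2844 = 2395 d
Zone B: v = q/n = 0.03413/0.20 = 0.1706 m/d → t_B = 95.9/0.1706 = 562.0 d
Total t = 2395 + 562.0 = 2957 d
   = 2957 / 365 = 8.10 yr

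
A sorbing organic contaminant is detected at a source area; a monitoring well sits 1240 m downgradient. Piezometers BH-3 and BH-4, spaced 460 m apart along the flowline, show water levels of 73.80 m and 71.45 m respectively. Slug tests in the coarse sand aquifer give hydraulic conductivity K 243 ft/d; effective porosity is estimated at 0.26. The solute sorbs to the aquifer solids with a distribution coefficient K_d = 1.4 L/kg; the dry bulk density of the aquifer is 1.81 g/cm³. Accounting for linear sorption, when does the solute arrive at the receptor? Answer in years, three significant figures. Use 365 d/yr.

25.1 years

Hydraulic gradient i = (73.80 − 71.45) / 460 = 2.35 / 460 = 0.005109
K = 243 ft/d × 0.3048 = 74.07 m/d
q = Ki = 74.07 × 0.005109 = 0.3784 m/d
v_s = q/n_e = 0.3784/0.26 = 1.455 m/d
Retardation R = 1 + ρ_b·K_d/n = 1 + 1.81×1.4/0.26 = 10.75
Contaminant velocity v_c = v/R = 1.455/10.75 = 0.1354 m/d
t = L/v_c = 1240/0.1354 = 9156 d
   = 9156/365 = 25.1 yr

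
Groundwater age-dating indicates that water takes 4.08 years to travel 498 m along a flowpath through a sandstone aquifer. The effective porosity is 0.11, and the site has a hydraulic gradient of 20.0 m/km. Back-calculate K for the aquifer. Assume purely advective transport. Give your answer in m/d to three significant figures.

1.84 m/d

t = 4.08 years = 1489 d
v = L / t = 498 / 1489 = 0.3344 m/d
K = v · n / i = 0.3344 × 0.11 / 0.020 = 1.84 m/d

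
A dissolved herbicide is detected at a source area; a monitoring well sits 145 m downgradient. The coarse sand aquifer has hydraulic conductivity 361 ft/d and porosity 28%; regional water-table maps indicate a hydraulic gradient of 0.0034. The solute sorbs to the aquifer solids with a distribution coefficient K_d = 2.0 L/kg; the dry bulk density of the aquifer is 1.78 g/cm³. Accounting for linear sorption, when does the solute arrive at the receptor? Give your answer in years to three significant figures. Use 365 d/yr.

4.08 years

K = 361 ft/d × 0.3048 = 110.0 m/d
Darcy flux q = K·i = 110.0 × 0.0034 = 0.3741 m/d
v_s = q/n_e = 0.3741/0.28 = 1.336 m/d
Retardation R = 1 + ρ_b·K_d/n = 1 + 1.78×2.0/0.28 = 13.71
Contaminant velocity v_c = v/R = 1.336/13.71 = 0.09742 m/d
t = L/v_c = 145/0.09742 = 1488 d
   = 1488/365 = 4.08 yr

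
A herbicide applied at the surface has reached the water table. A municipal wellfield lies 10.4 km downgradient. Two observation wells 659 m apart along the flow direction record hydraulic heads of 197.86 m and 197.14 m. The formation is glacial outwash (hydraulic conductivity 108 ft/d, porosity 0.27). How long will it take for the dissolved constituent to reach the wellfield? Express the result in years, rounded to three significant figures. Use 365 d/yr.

214 years

Hydraulic gradient i = (197.86 − 197.14) / 659 = 0.72 / 659 = 0.001093
K = 108 ft/d × 0.3048 = 32.92 m/d
Specific discharge q = 32.92 × 0.001093 = 0.03597 m/d
Seepage velocity v = q / n = 0.03597 / 0.27 = 0.1332 m/d
L = 10.4 km = 10400 m
t = L / v = 10400 / 0.1332 = 78070 d
   = 78070 / 365 = 214 yr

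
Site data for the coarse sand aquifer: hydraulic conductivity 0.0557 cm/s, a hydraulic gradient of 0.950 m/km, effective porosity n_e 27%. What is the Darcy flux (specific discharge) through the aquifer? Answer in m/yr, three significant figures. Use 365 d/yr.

K = 0.0557 cm/s × 864 = 48.12 m/d
Darcy flux q = K·i = 48.12 × 9.5e-4 = 0.04572 m/d
   = 0.04572 × 365 = 16.7 m/yr

16.7 m/yr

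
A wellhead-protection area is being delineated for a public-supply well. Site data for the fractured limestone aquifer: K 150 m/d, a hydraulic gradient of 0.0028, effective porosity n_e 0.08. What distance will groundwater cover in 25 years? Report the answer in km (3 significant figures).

47.9 km

Darcy flux q = K·i = 150 × 0.0028 = 0.4200 m/d
v = Ki/n = 150·0.0028/0.08 = 5.250 m/d
T = 25 yr × 365 = 9125 d
L = v × T = 5.250 × 9125 = 47910 m
   = 47.9 km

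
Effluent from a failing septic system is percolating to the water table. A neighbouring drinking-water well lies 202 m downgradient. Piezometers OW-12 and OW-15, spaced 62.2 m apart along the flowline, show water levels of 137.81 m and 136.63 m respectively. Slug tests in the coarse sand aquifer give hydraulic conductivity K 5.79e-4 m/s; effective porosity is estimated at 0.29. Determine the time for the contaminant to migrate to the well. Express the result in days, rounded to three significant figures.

61.7 days

Hydraulic gradient i = (137.81 − 136.63) / 62.2 = 1.18 / 62.2 = 0.01897
K = 5.79e-4 m/s × 86400 s/d = 50.03 m/d
Specific discharge q = 50.03 × 0.01897 = 0.9490 m/d
Seepage velocity v = q / n = 0.9490 / 0.29 = 3.273 m/d
t = L / v = 202 / 3.273 = 61.73 d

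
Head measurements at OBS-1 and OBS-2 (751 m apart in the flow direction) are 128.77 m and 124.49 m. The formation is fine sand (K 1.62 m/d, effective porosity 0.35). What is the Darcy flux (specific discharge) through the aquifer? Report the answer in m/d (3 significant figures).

Hydraulic gradient i = (128.77 − 124.49) / 751 = 4.28 / 751 = 0.005699
Specific discharge q = 1.62 × 0.005699 = 0.009232 m/d

0.00923 m/d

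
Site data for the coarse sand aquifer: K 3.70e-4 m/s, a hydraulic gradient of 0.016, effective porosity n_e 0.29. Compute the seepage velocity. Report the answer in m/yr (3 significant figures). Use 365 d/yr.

K = 3.70e-4 m/s × 86400 s/d = 31.97 m/d
q = Ki = 31.97 × 0.016 = 0.5115 m/d
Seepage velocity v = q / n = 0.5115 / 0.29 = 1.764 m/d
   = 1.764 × 365 = 644 m/yr

644 m/yr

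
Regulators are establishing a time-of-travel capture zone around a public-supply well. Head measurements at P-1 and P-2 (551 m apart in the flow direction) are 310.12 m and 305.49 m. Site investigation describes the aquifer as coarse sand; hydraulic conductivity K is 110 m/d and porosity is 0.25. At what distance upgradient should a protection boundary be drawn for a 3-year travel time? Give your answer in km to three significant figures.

4.05 km

Hydraulic gradient i = (310.12 − 305.49) / 551 = 4.63 / 551 = 0.008403
q = Ki = 110 × 0.008403 = 0.9243 m/d
v_s = q/n_e = 0.9243/0.25 = 3.697 m/d
T = 3 yr × 365 = 1095 d
L = v × T = 3.697 × 1095 = 4049 m
   = 4.05 km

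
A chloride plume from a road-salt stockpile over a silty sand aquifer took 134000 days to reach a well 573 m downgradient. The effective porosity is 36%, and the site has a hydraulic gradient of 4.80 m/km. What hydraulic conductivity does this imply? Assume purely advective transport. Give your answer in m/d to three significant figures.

v = L / t = 573 / 134000 = 0.004276 m/d
K = v · n / i = 0.004276 × 0.36 / 0.0048 = 0.321 m/d

0.321 m/d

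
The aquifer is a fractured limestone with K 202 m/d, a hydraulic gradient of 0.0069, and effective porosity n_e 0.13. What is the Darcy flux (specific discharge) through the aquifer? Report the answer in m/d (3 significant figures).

Darcy flux q = K·i = 202 × 0.0069 = 1.394 m/d

1.39 m/d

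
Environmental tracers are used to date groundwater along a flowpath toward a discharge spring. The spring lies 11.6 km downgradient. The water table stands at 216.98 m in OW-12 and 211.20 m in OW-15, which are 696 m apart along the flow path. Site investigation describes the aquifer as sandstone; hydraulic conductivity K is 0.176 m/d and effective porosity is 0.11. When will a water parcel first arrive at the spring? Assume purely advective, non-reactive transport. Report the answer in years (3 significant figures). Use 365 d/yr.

2390 years

Hydraulic gradient i = (216.98 − 211.20) / 696 = 5.78 / 696 = 0.008305
Specific discharge q = 0.176 × 0.008305 = 0.001462 m/d
Average linear velocity = 0.001462 / 0.11 = 0.01329 m/d
L = 11.6 km = 11600 m
t = L / v = 11600 / 0.01329 = 873000 d
   = 873000 / 365 = 2390 yr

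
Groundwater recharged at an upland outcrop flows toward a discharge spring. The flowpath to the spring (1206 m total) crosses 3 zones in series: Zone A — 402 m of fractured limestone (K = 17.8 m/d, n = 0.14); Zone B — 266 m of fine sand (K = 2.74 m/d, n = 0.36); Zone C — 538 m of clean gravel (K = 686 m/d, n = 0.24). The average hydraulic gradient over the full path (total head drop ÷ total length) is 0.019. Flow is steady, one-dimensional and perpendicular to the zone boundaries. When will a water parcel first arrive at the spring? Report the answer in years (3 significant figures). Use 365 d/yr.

4.05 years

Steady 1-D flow in series ⇒ the Darcy flux q is identical in every zone and the zone head losses add (resistances L/K in series).
Σ(L/K) = 402/17.8 + 266/2.74 + 538/686 = 22.58 + 97.08 + 0.7843 = 120.4 d
K_eq = L_total / Σ(L/K) = 1206 / 120.4 = 10.01 m/d
q = K_eq · i = 10.01 × 0.019 = 0.1902 m/d (same in every zone)
Zone A: v = q/n = 0.1902/0.14 = 1.359 m/d → t_A = 402/1.359 = 295.8 d
Zone B: v = q/n = 0.1902/0.36 = 0.5284 m/d → t_B = 266/0.5284 = 503.4 d
Zone C: v = q/n = 0.1902/0.24 = 0.7927 m/d → t_C = 538/0.7927 = 678.7 d
Total t = 295.8 + 503.4 + 678.7 = 1478 d
   = 1478 / 365 = 4.05 yr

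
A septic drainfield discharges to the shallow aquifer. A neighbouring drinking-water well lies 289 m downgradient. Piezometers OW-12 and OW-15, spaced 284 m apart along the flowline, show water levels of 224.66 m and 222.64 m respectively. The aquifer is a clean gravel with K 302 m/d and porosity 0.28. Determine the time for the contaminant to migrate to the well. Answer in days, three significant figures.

Hydraulic gradient i = (224.66 − 222.64) / 284 = 2.02 / 284 = 0.007113
q = Ki = 302 × 0.007113 = 2.148 m/d
Average linear velocity = 2.148 / 0.28 = 7.672 m/d
t = L / v = 289 / 7.672 = 37.67 d

37.7 days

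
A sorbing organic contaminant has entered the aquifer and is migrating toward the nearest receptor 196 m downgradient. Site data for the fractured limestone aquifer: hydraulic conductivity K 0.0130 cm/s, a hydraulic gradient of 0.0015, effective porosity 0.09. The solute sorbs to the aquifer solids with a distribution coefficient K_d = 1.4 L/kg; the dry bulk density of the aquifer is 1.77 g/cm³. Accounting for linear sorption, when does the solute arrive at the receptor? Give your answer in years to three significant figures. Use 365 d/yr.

K = 0.0130 cm/s × 864 = 11.23 m/d
Darcy flux q = K·i = 11.23 × 0.0015 = 0.01685 m/d
Average linear velocity = 0.01685 / 0.09 = 0.1872 m/d
Retardation R = 1 + ρ_b·K_d/n = 1 + 1.77×1.4/0.09 = 28.53
Contaminant velocity v_c = v/R = 0.1872/28.53 = 0.006561 m/d
t = L/v_c = 196/0.006561 = 29870 d
   = 29870/365 = 81.8 yr

81.8 years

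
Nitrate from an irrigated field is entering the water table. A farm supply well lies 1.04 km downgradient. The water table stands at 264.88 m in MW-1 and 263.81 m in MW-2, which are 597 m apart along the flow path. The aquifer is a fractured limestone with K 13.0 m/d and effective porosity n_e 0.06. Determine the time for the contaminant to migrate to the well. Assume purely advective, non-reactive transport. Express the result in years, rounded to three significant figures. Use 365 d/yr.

Hydraulic gradient i = (264.88 − 263.81) / 597 = 1.07 / 597 = 0.001792
q = Ki = 13.0 × 0.001792 = 0.02330 m/d
v_s = q/n_e = 0.02330/0.06 = 0.3883 m/d
L = 1.04 km = 1040 m
t = L / v = 1040 / 0.3883 = 2678 d
   = 2678 / 365 = 7.34 yr

7.34 years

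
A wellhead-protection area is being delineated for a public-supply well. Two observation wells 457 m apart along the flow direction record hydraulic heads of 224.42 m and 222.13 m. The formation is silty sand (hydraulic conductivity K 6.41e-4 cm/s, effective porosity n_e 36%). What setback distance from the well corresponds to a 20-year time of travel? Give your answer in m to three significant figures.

Hydraulic gradient i = (224.42 − 222.13) / 457 = 2.29 / 457 = 0.005011
K = 6.41e-4 cm/s × 864 = 0.5538 m/d
q = Ki = 0.5538 × 0.005011 = 0.002775 m/d
v = Ki/n = 0.5538·0.005011/0.36 = 0.007709 m/d
T = 20 yr × 365 = 7300 d
L = v × T = 0.007709 × 7300 = 56.27 m

56.3 m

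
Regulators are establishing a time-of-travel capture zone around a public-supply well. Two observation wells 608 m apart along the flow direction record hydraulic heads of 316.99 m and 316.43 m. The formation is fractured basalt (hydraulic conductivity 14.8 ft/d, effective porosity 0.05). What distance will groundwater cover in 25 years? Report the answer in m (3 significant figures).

Hydraulic gradient i = (316.99 − 316.43) / 608 = 0.56 / 608 = 9.211e-4
K = 14.8 ft/d × 0.3048 = 4.511 m/d
Specific discharge q = 4.511 × 9.211e-4 = 0.004155 m/d
v_s = q/n_e = 0.004155/0.05 = 0.08310 m/d
T = 25 yr × 365 = 9125 d
L = v × T = 0.08310 × 9125 = 758.3 m

758 m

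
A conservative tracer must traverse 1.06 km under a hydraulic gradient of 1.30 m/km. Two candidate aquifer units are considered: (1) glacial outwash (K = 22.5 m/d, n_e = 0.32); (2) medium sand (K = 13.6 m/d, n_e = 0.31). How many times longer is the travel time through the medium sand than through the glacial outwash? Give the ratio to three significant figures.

1.60

Unit 1 (glacial outwash): v = 22.5×0.0013/0.32 = 0.09141 m/d, t = 1060/0.09141 = 11600 d
Unit 2 (medium sand): v = 13.6×0.0013/0.31 = 0.05703 m/d, t = 1060/0.05703 = 18590 d
t(medium sand) / t(glacial outwash) = 18590/11600 = 1.60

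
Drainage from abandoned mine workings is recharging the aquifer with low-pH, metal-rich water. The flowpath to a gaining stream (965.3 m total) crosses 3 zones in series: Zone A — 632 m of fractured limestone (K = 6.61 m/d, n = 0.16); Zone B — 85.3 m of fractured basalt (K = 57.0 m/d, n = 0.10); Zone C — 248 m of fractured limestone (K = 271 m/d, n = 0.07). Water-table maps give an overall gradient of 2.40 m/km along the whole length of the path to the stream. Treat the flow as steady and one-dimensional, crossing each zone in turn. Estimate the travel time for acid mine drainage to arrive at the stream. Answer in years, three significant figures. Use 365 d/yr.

14.7 years

Continuity: the same q passes through each zone, so ΔH = q·Σ(L_j/K_j) — the zones act as resistances in series.
Σ(L/K) = 632/6.61 + 85.3/57.0 + 248/271 = 95.61 + 1.496 + 0.9151 = 98.02 d
K_eq = L_total / Σ(L/K) = 965.3 / 98.02 = 9.848 m/d
q = K_eq · i = 9.848 × 0.0024 = 0.02363 m/d (same in every zone)
Zone A: v = q/n = 0.02363/0.16 = 0.1477 m/d → t_A = 632/0.1477 = 4279 d
Zone B: v = q/n = 0.02363/0.10 = 0.2363 m/d → t_B = 85.3/0.2363 = 360.9 d
Zone C: v = q/n = 0.02363/0.07 = 0.3376 m/d → t_C = 248/0.3376 = 734.5 d
Total t = 4279 + 360.9 + 734.5 = 5374 d
   = 5374 / 365 = 14.7 yr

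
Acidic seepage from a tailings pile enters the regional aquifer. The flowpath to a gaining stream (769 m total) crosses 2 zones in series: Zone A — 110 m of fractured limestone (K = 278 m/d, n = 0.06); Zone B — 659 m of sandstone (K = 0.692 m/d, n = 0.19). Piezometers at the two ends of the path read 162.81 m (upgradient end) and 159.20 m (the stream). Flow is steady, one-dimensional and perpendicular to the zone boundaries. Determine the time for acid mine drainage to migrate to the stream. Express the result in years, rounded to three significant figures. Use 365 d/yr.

95.3 years

Total head drop ΔH = 162.81 − 159.20 = 3.61 m
Continuity: the same q passes through each zone, so ΔH = q·Σ(L_j/K_j) — the zones act as resistances in series.
Σ(L/K) = 110/278 + 659/0.692 = 0.3957 + 952.3 = 952.7 d
q = ΔH / Σ(L/K) = 3.61 / 952.7 = 0.003789 m/d (same in every zone)
Zone A: v = q/n = 0.003789/0.06 = 0.06315 m/d → t_A = 110/0.06315 = 1742 d
Zone B: v = q/n = 0.003789/0.19 = 0.01994 m/d → t_B = 659/0.01994 = 33040 d
Total t = 1742 + 33040 = 34790 d
   = 34790 / 365 = 95.3 yr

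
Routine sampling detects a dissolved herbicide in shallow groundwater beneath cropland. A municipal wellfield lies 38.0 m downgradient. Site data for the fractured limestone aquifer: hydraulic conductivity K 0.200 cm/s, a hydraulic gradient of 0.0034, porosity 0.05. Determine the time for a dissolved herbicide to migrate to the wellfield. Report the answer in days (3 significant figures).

3.23 days

K = 0.200 cm/s × 864 = 172.8 m/d
Specific discharge q = 172.8 × 0.0034 = 0.5875 m/d
v_s = q/n_e = 0.5875/0.05 = 11.75 m/d
t = L / v = 38.0 / 11.75 = 3.234 d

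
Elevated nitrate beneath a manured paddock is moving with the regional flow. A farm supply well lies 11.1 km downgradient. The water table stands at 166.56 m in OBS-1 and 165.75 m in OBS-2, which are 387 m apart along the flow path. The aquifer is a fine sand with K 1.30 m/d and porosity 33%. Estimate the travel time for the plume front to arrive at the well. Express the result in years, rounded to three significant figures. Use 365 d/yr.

3690 years

Hydraulic gradient i = (166.56 − 165.75) / 387 = 0.81 / 387 = 0.002093
Specific discharge q = 1.30 × 0.002093 = 0.002721 m/d
v = Ki/n = 1.30·0.002093/0.33 = 0.008245 m/d
L = 11.1 km = 11100 m
t = L / v = 11100 / 0.008245 = 1.346e6 d
   = 1.346e6 / 365 = 3690 yr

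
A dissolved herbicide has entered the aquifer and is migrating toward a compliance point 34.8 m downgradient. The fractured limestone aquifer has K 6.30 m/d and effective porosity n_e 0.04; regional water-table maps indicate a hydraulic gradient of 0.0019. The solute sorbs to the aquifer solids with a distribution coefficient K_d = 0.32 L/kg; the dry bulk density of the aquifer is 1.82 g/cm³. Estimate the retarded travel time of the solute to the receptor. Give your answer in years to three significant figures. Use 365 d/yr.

Specific discharge q = 6.30 × 0.0019 = 0.01197 m/d
Average linear velocity = 0.01197 / 0.04 = 0.2992 m/d
Retardation R = 1 + ρ_b·K_d/n = 1 + 1.82×0.32/0.04 = 15.56
Contaminant velocity v_c = v/R = 0.2992/15.56 = 0.01923 m/d
t = L/v_c = 34.8/0.01923 = 1809 d
   = 1809/365 = 4.96 yr

4.96 years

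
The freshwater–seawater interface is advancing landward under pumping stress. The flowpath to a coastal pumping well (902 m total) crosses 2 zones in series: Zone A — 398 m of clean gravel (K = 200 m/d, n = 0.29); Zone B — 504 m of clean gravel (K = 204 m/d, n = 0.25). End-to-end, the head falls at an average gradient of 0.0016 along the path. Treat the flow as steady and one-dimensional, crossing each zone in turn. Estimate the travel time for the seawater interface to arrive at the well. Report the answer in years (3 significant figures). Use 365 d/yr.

For zones in series the flux q is common to all zones; the equivalent conductivity is the harmonic (thickness-weighted) mean, K_eq = L_total / Σ(L_j/K_j).
Σ(L/K) = 398/200 + 504/204 = 1.990 + 2.471 = 4.461 d
K_eq = L_total / Σ(L/K) = 902 / 4.461 = 202.2 m/d
q = K_eq · i = 202.2 × 0.0016 = 0.3235 m/d (same in every zone)
Zone A: v = q/n = 0.3235/0.29 = 1.116 m/d → t_A = 398/1.116 = 356.7 d
Zone B: v = q/n = 0.3235/0.25 = 1.294 m/d → t_B = 504/1.294 = 389.4 d
Total t = 356.7 + 389.4 = 746.2 d
   = 746.2 / 365 = 2.04 yr

2.04 years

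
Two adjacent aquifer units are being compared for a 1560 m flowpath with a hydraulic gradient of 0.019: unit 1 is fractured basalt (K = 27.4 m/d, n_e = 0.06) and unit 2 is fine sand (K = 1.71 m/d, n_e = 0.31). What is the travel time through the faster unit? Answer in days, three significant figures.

Unit 1 (fractured basalt): v = 27.4×0.019/0.06 = 8.677 m/d, t = 1560/8.677 = 179.8 d
Unit 2 (fine sand): v = 1.71×0.019/0.31 = 0.1048 m/d, t = 1560/0.1048 = 14880 d
Faster unit: t = 180 d

180 days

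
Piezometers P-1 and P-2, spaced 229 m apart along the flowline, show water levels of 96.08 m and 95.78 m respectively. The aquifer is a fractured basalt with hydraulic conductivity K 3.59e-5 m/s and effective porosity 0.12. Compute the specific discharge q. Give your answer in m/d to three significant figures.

0.00406 m/d

Hydraulic gradient i = (96.08 − 95.78) / 229 = 0.30 / 229 = 0.001310
K = 3.59e-5 m/s × 86400 s/d = 3.102 m/d
q = Ki = 3.102 × 0.001310 = 0.004063 m/d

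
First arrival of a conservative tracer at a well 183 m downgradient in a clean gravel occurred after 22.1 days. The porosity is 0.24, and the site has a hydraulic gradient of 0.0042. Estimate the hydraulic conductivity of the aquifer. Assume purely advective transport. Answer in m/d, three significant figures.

473 m/d

v = L / t = 183 / 22.1 = 8.281 m/d
K = v · n / i = 8.281 × 0.24 / 0.0042 = 473 m/d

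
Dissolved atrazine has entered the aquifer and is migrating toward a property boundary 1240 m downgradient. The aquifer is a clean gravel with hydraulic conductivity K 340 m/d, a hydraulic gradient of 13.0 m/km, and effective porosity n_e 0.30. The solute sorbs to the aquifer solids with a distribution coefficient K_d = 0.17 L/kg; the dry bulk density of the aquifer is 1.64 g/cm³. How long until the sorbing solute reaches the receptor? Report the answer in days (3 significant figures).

q = Ki = 340 × 0.013 = 4.420 m/d
Average linear velocity = 4.420 / 0.30 = 14.73 m/d
Retardation R = 1 + ρ_b·K_d/n = 1 + 1.64×0.17/0.30 = 1.929
Contaminant velocity v_c = v/R = 14.73/1.929 = 7.636 m/d
t = L/v_c = 1240/7.636 = 162.4 d

162 days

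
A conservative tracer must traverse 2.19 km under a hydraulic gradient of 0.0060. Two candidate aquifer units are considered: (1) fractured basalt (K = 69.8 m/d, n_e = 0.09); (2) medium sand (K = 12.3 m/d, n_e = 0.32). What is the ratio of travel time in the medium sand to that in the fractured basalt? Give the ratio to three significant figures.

Unit 1 (fractured basalt): v = 69.8×0.0060/0.09 = 4.653 m/d, t = 2190/4.653 = 470.6 d
Unit 2 (medium sand): v = 12.3×0.0060/0.32 = 0.2306 m/d, t = 2190/0.2306 = 9496 d
t(medium sand) / t(fractured basalt) = 9496/470.6 = 20.2

20.2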